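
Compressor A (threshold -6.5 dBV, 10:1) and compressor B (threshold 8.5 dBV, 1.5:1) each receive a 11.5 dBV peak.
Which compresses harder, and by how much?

A, by 15.2 dB

A: GR = 18 − 18/10 = 16.2 dB.
B: GR = 3 − 3/1.5 = 1 dB.
A reduces 15.2 dB more.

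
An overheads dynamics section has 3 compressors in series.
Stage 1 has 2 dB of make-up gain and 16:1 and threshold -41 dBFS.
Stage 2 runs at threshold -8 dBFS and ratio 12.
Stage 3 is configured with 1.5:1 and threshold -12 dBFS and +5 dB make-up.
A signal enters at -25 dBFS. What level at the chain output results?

-33 dBFS

Stage 1: 16 dB above -41 dBFS, reduced 16:1 to 1 dB above → -40 dBFS; +2 dB make-up → -38 dBFS.
Stage 2: -38 dBFS ≤ -8 dBFS, so stage 2 doesn't engage; output -38 dBFS.
Stage 3: -38 dBFS ≤ -12 dBFS, so stage 3 doesn't engage; make-up brings it to -33 dBFS.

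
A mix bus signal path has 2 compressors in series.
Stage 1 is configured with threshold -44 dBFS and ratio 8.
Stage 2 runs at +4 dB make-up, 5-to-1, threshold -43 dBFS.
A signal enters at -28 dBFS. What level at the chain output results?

-38.8 dBFS

Stage 1: overshoot 16 dB → 16/8 = 2 dB → -42 dBFS.
Stage 2: -42 dBFS is 1 dB over -43 dBFS; at 5:1 that becomes 0.2 dB over, giving -42.8 dBFS; +4 dB make-up → -38.8 dBFS.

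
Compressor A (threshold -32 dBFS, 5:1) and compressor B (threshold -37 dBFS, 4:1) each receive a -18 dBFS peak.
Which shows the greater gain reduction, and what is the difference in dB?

B, by 3.05 dB

A: GR = 14 − 14/5 = 11.2 dB.
B: GR = 19 − 19/4 = 14.25 dB.
Difference: 3.05 dB in favour of B.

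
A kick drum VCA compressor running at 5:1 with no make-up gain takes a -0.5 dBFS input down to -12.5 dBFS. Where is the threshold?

-15.5 dBFS

Let T be the threshold. Output overshoot = (input overshoot)/R, so -12.5 − T = (-0.5 − T)/5.
5·(-12.5 − T) = -0.5 − T → 4·T = -62.5 − (-0.5) = -62.
T = -62/4 = -15.5 dBFS.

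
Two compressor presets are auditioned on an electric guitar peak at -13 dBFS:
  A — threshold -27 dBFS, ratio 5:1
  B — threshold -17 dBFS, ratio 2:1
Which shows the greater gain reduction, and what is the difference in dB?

A, by 9.2 dB

A: overshoot 14 dB → output overshoot 2.8 dB → GR 11.2 dB.
B: overshoot 4 dB → output overshoot 2 dB → GR 2 dB.
Difference: 9.2 dB in favour of A.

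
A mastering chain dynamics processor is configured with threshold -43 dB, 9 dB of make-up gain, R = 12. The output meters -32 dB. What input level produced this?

Before make-up, the level was -32 − 9 = -41 dB.
The compressed level sits -41 − (-43) = 2 dB over threshold.
Undo the ratio: input overshoot = 2 × 12 = 24 dB, giving input = -19 dB.

-19 dB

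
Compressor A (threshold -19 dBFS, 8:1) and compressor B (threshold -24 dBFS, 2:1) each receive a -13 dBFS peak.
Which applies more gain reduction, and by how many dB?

A: overshoot 6 dB → output overshoot 0.75 dB → GR 5.25 dB.
B: overshoot 11 dB → output overshoot 5.5 dB → GR 5.5 dB.
Difference: 0.25 dB in favour of B.

B, by 0.25 dB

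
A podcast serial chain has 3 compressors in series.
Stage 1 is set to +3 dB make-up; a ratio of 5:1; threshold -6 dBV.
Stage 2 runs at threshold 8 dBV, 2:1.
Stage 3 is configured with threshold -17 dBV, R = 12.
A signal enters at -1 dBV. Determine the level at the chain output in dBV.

-15.75 dBV

Stage 1: overshoot 5 dB → 5/5 = 1 dB → -5 dBV; +3 dB make-up → -2 dBV.
Stage 2: -2 dBV ≤ 8 dBV, so stage 2 doesn't engage; output -2 dBV.
Stage 3: -2 dBV is 15 dB over -17 dBV; at 12:1 that becomes 1.25 dB over, giving -15.75 dBV.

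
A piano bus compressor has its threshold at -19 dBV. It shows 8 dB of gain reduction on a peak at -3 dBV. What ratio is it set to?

2:1

Input overshoot = -3 − (-19) = 16 dB.
Output overshoot = 16 − 8 = 8 dB.
Ratio = input overshoot / output overshoot = 16 / 8 = 2.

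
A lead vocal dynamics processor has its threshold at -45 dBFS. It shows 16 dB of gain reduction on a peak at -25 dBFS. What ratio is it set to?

Input overshoot = -25 − (-45) = 20 dB.
Output overshoot = 20 − 16 = 4 dB.
Ratio = input overshoot / output overshoot = 20 / 4 = 5.

5:1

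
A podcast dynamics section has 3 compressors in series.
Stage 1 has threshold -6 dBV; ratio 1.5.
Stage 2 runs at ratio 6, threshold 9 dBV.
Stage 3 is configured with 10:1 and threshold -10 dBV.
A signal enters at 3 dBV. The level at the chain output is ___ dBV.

Stage 1: overshoot 9 dB → 9/1.5 = 6 dB → 0 dBV.
Stage 2: below threshold (0 ≤ 9); passes unchanged; output 0 dBV.
Stage 3: overshoot 10 dB → 10/10 = 1 dB → -9 dBV.

-9 dBV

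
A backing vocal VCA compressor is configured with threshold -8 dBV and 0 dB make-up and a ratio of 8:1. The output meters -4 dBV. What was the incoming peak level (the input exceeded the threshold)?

The compressed level sits -4 − (-8) = 4 dB over threshold.
Input overshoot = R × output overshoot = 32 dB → input = -8 + 32 = 24 dBV.

24 dBV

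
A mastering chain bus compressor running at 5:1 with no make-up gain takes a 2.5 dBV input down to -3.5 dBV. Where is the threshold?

-5 dBV

Input is 7.5 dB above T (since output overshoot × R = input overshoot: (-3.5 − T)·5 = 2.5 − T gives T = -5 dBV).
Check: -5 + (2.5 − (-5))/5 = -5 + 1.5 = -3.5 dBV. ✓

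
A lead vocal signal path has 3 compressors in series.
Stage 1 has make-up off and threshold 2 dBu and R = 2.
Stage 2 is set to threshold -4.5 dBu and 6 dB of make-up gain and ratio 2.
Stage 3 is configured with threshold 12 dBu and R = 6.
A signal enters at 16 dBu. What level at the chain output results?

Stage 1: 16 dBu is 14 dB over 2 dBu; at 2:1 that becomes 7 dB over, giving 9 dBu.
Stage 2: 9 dBu is 13.5 dB over -4.5 dBu; at 2:1 that becomes 6.75 dB over, giving 2.25 dBu; +6 dB make-up → 8.25 dBu.
Stage 3: 8.25 dBu is at or below the 12 dBu threshold — no compression; output 8.25 dBu.

8.25 dBu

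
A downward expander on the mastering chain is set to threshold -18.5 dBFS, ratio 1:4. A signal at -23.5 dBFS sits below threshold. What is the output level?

-38.5 dBFS

Undershoot = (-18.5) − (-23.5) = 5 dB.
At 1:4, that expands to 20 dB under threshold.
Output = -18.5 − 20 = -38.5 dBFS.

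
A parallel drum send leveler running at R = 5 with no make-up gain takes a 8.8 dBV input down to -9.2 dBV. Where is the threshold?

-13.7 dBV

Input is 22.5 dB above T (since output overshoot × R = input overshoot: (-9.2 − T)·5 = 8.8 − T gives T = -13.7 dBV).
Check: -13.7 + (8.8 − (-13.7))/5 = -13.7 + 4.5 = -9.2 dBV. ✓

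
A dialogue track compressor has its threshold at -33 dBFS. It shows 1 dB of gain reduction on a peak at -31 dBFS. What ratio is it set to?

Input overshoot = -31 − (-33) = 2 dB.
Output overshoot = 2 − 1 = 1 dB.
Ratio = input overshoot / output overshoot = 2 / 1 = 2.

2:1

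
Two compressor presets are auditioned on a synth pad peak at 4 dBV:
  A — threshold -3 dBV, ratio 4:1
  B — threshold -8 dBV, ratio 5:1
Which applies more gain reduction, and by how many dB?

B, by 4.35 dB

A: 7 dB over, compressed to 1.75 dB over, so 5.25 dB of GR.
B: 12 dB over, compressed to 2.4 dB over, so 9.6 dB of GR.
B reduces 4.35 dB more.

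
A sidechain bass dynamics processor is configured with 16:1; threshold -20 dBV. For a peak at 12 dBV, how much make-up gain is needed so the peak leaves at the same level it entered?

Overshoot 32 dB → 32/16 = 2 dB after compression, so the compressed level is -20 + 2 = -18 dBV.
Make-up = target − compressed = 12 − (-18) = 30 dB.

30 dB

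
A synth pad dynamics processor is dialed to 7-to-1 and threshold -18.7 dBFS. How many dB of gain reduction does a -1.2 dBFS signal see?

15 dB

-1.2 dBFS exceeds the threshold by 17.5 dB.
At 7:1, output sits 17.5/7 = 2.5 dB above threshold.
Gain reduction = 17.5 − 2.5 = 15 dB.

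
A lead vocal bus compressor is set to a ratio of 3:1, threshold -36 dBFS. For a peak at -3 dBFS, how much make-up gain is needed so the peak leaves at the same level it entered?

The peak compresses to -36 + 33/3 = -25 dBFS.
To reach -3 dBFS requires -3 − (-25) = 22 dB of make-up.

22 dB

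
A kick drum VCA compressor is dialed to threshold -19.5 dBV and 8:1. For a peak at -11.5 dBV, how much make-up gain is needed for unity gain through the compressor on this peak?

7 dB

Without make-up, output = threshold + overshoot/8 = -19.5 + 1 = -18.5 dBV.
Gap to target: 7 dB.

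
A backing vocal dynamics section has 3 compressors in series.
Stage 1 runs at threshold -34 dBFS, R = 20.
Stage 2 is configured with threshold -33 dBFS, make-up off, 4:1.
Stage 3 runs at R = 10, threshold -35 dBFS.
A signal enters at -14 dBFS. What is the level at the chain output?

Stage 1: 20 dB above -34 dBFS, reduced 20:1 to 1 dB above → -33 dBFS.
Stage 2: -33 dBFS ≤ -33 dBFS, so stage 2 doesn't engage; output -33 dBFS.
Stage 3: overshoot 2 dB → 2/10 = 0.2 dB → -34.8 dBFS.

-34.8 dBFS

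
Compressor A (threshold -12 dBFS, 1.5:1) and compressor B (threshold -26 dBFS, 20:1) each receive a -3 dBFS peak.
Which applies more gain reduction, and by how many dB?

B, by 18.85 dB

A: GR = 9 − 9/1.5 = 3 dB.
B: GR = 23 − 23/20 = 21.85 dB.
Difference: 18.85 dB in favour of B.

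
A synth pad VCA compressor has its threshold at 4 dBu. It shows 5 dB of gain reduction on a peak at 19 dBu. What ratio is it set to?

Input overshoot = 19 − 4 = 15 dB.
Output overshoot = 15 − 5 = 10 dB.
Ratio = input overshoot / output overshoot = 15 / 10 = 1.5.

1.5:1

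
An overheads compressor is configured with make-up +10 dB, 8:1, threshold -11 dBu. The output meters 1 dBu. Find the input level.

Before make-up, the level was 1 − 10 = -9 dBu.
The compressed level sits -9 − (-11) = 2 dB over threshold.
Undo the ratio: input overshoot = 2 × 8 = 16 dB, giving input = 5 dBu.

5 dBu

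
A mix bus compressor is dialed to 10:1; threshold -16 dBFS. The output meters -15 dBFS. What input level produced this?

-6 dBFS

That's 1 dB above the -16 dBFS threshold.
Before 10:1 compression the overshoot was 1 × 10 = 10 dB, so input = -16 + 10 = -6 dBFS.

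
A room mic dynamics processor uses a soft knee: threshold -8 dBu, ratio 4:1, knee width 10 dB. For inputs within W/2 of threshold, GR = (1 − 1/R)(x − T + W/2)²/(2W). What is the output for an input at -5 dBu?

-7.4 dBu

x − T + W/2 = -5 − (-8) + 5 = 8.
GR = (1 − 1/4) × 8² / 20 = 0.75 × 64 / 20 = 2.4 dB.
Output = -5 − 2.4 = -7.4 dBu.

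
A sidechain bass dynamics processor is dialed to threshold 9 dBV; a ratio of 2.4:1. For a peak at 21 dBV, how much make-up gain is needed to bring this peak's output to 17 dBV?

3 dB

Without make-up, output = threshold + overshoot/2.4 = 9 + 5 = 14 dBV.
Gap to target: 3 dB.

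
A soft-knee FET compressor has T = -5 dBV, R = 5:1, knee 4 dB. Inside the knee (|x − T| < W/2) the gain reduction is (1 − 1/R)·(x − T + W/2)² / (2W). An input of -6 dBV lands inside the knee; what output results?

-6.1 dBV

x − T + W/2 = -6 − (-5) + 2 = 1.
GR = (1 − 1/5) × 1² / 8 = 0.8 × 1 / 8 = 0.1 dB.
Output = -6 − 0.1 = -6.1 dBV.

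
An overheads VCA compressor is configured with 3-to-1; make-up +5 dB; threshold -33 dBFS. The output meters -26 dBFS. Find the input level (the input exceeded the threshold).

Stripping the +5 dB make-up gives -31 dBFS at the gain stage.
That's 2 dB above the -33 dBFS threshold.
Undo the ratio: input overshoot = 2 × 3 = 6 dB, giving input = -27 dBFS.

-27 dBFS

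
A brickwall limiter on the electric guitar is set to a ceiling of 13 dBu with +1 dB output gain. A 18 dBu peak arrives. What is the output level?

14 dBu

A brickwall limiter is an ∞:1 compressor: any input above the ceiling is clamped to 13 dBu.
Output gain then adds 1 dB: 13 + 1 = 14 dBu.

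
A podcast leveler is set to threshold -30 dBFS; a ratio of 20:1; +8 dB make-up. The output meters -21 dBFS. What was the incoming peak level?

-10 dBFS

Before make-up, the level was -21 − 8 = -29 dBFS.
The compressed level sits -29 − (-30) = 1 dB over threshold.
Before 20:1 compression the overshoot was 1 × 20 = 20 dB, so input = -30 + 20 = -10 dBFS.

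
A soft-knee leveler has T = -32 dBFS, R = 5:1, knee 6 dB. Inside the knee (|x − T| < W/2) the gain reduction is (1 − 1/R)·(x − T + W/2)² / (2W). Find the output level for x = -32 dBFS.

x − T + W/2 = -32 − (-32) + 3 = 3.
GR = (1 − 1/5) × 3² / 12 = 0.8 × 9 / 12 = 0.6 dB.
Output = -32 − 0.6 = -32.6 dBFS.

-32.6 dBFS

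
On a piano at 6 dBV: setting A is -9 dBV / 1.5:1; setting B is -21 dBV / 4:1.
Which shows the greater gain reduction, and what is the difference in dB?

A: overshoot 15 dB → output overshoot 10 dB → GR 5 dB.
B: overshoot 27 dB → output overshoot 6.75 dB → GR 20.25 dB.
Difference: 15.25 dB in favour of B.

B, by 15.25 dB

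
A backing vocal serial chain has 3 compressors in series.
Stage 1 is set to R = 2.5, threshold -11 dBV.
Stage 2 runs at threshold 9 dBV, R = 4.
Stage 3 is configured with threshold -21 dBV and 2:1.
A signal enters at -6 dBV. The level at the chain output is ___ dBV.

-15 dBV

Stage 1: 5 dB above -11 dBV, reduced 2.5:1 to 2 dB above → -9 dBV.
Stage 2: below threshold (-9 ≤ 9); passes unchanged; output -9 dBV.
Stage 3: overshoot 12 dB → 12/2 = 6 dB → -15 dBV.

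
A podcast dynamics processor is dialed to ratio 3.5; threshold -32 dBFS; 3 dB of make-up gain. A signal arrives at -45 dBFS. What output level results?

-45 dBFS is 13 dB below the -32 dBFS threshold, so no gain reduction is applied.
Make-up gain adds 3 dB: -45 + 3 = -42 dBFS.

-42 dBFS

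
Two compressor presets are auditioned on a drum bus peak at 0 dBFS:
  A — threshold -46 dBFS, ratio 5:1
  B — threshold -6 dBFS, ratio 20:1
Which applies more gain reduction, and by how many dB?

A: overshoot 46 dB → output overshoot 9.2 dB → GR 36.8 dB.
B: overshoot 6 dB → output overshoot 0.3 dB → GR 5.7 dB.
Difference: 31.1 dB in favour of A.

A, by 31.1 dB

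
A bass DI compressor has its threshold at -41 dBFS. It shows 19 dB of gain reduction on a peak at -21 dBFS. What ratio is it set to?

Input overshoot = -21 − (-41) = 20 dB.
Output overshoot = 20 − 19 = 1 dB.
Ratio = input overshoot / output overshoot = 20 / 1 = 20.

20:1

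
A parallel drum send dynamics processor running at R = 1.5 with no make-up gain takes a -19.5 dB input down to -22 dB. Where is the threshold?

Input is 7.5 dB above T (since output overshoot × R = input overshoot: (-22 − T)·1.5 = -19.5 − T gives T = -27 dB).
Check: -27 + (-19.5 − (-27))/1.5 = -27 + 5 = -22 dB. ✓

-27 dB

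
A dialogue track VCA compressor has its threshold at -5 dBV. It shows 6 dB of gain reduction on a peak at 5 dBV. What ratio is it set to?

2.5:1

Input overshoot = 5 − (-5) = 10 dB.
Output overshoot = 10 − 6 = 4 dB.
Ratio = input overshoot / output overshoot = 10 / 4 = 2.5.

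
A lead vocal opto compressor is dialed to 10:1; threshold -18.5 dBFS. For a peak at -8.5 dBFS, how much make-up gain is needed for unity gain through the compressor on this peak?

The peak compresses to -18.5 + 10/10 = -17.5 dBFS.
To reach -8.5 dBFS requires -8.5 − (-17.5) = 9 dB of make-up.

9 dB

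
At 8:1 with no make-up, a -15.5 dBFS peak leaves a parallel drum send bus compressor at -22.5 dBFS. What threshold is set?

Let T be the threshold. Output overshoot = (input overshoot)/R, so -22.5 − T = (-15.5 − T)/8.
8·(-22.5 − T) = -15.5 − T → 7·T = -180 − (-15.5) = -164.5.
T = -164.5/7 = -23.5 dBFS.

-23.5 dBFS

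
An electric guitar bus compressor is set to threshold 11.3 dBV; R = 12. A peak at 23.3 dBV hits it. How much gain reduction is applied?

11 dB

Overshoot = 23.3 − 11.3 = 12 dB.
A 12:1 ratio leaves 1 dB of that excess.
GR = overshoot in − overshoot out = 12 − 1 = 11 dB.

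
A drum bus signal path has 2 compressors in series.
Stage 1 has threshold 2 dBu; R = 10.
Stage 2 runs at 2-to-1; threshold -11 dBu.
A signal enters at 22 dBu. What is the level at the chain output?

-3.5 dBu

Stage 1: overshoot 20 dB → 20/10 = 2 dB → 4 dBu.
Stage 2: 4 dBu is 15 dB over -11 dBu; at 2:1 that becomes 7.5 dB over, giving -3.5 dBu.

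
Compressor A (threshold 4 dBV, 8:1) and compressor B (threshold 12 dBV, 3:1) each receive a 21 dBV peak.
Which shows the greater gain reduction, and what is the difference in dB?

A, by 8.875 dB

A: GR = 17 − 17/8 = 14.875 dB.
B: GR = 9 − 9/3 = 6 dB.
A applies 8.875 dB more gain reduction.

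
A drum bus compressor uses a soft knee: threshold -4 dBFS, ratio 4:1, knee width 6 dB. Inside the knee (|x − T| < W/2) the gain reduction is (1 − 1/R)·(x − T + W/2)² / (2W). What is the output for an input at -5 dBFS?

-5.25 dBFS

x − T + W/2 = -5 − (-4) + 3 = 2.
GR = (1 − 1/4) × 2² / 12 = 0.75 × 4 / 12 = 0.25 dB.
Output = -5 − 0.25 = -5.25 dBFS.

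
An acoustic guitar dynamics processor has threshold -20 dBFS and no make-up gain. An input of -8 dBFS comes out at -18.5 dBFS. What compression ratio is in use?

Input overshoot = -8 − (-20) = 12 dB; output overshoot = -18.5 − (-20) = 1.5 dB.
Ratio = 12 / 1.5 = 8.

8:1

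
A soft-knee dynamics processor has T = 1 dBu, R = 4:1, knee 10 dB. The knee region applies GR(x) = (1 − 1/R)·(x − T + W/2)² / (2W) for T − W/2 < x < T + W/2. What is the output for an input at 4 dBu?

x − T + W/2 = 4 − 1 + 5 = 8.
GR = (1 − 1/4) × 8² / 20 = 0.75 × 64 / 20 = 2.4 dB.
Output = 4 − 2.4 = 1.6 dBu.

1.6 dBu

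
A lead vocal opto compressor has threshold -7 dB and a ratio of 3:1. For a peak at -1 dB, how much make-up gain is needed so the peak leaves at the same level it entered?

Overshoot 6 dB → 6/3 = 2 dB after compression, so the compressed level is -7 + 2 = -5 dB.
Make-up = target − compressed = -1 − (-5) = 4 dB.

4 dB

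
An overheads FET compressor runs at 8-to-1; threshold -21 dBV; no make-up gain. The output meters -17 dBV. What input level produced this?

The compressed level sits -17 − (-21) = 4 dB over threshold.
Before 8:1 compression the overshoot was 4 × 8 = 32 dB, so input = -21 + 32 = 11 dBV.

11 dBV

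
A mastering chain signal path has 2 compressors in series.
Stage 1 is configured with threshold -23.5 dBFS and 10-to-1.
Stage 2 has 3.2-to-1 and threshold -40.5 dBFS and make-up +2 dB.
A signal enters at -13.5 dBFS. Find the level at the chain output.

-32.875 dBFS

Stage 1: 10 dB above -23.5 dBFS, reduced 10:1 to 1 dB above → -22.5 dBFS.
Stage 2: -22.5 dBFS is 18 dB over -40.5 dBFS; at 3.2:1 that becomes 5.625 dB over, giving -34.875 dBFS; +2 dB make-up → -32.875 dBFS.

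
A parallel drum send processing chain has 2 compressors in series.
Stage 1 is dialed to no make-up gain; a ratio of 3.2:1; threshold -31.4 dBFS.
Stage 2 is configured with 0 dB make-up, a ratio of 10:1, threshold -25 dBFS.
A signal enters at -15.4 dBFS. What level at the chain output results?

-26.4 dBFS

Stage 1: overshoot 16 dB → 16/3.2 = 5 dB → -26.4 dBFS.
Stage 2: below threshold (-26.4 ≤ -25); passes unchanged; output -26.4 dBFS.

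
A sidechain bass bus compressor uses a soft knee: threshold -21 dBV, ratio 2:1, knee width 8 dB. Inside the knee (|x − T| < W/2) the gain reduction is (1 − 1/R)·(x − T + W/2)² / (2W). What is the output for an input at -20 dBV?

-20.78125 dBV

x − T + W/2 = -20 − (-21) + 4 = 5.
GR = (1 − 1/2) × 5² / 16 = 0.5 × 25 / 16 = 0.78125 dB.
Output = -20 − 0.78125 = -20.78125 dBV.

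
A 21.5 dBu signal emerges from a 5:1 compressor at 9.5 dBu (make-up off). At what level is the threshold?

Let T be the threshold. Output overshoot = (input overshoot)/R, so 9.5 − T = (21.5 − T)/5.
5·(9.5 − T) = 21.5 − T → 4·T = 47.5 − 21.5 = 26.
T = 26/4 = 6.5 dBu.

6.5 dBu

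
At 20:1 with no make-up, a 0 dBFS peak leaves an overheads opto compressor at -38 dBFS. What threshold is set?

Gain reduction = 0 − (-38) = 38 dB; output overshoot = GR / (R − 1) = 38 / 19 = 2 dB.
Threshold = output − output overshoot = -38 − 2 = -40 dBFS.

-40 dBFS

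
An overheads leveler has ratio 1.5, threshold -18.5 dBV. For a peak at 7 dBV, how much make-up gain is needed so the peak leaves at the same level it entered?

Overshoot 25.5 dB → 25.5/1.5 = 17 dB after compression, so the compressed level is -18.5 + 17 = -1.5 dBV.
Make-up = target − compressed = 7 − (-1.5) = 8.5 dB.

8.5 dB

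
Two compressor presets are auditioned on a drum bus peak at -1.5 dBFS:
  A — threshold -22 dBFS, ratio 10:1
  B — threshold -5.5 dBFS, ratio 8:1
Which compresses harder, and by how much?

A, by 14.95 dB

A: overshoot 20.5 dB → output overshoot 2.05 dB → GR 18.45 dB.
B: overshoot 4 dB → output overshoot 0.5 dB → GR 3.5 dB.
A reduces 14.95 dB more.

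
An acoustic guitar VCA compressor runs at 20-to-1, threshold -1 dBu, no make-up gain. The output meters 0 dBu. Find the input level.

19 dBu

Post-compression overshoot = 0 − (-1) = 1 dB.
Input overshoot = R × output overshoot = 20 dB → input = -1 + 20 = 19 dBu.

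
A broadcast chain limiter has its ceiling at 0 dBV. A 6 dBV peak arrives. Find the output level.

0 dBV

A brickwall limiter is an ∞:1 compressor: any input above the ceiling is clamped to 0 dBV.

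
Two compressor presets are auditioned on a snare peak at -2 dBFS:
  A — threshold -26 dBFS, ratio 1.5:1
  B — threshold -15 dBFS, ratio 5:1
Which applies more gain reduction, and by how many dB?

A: overshoot 24 dB → output overshoot 16 dB → GR 8 dB.
B: overshoot 13 dB → output overshoot 2.6 dB → GR 10.4 dB.
Difference: 2.4 dB in favour of B.

B, by 2.4 dB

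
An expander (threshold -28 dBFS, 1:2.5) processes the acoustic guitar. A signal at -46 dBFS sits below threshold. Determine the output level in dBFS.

The input is 18 dB below the -28 dBFS threshold.
A 1:2.5 expander multiplies undershoot by 2.5: 18 × 2.5 = 45 dB below threshold.
Output = -28 − 45 = -73 dBFS.

-73 dBFS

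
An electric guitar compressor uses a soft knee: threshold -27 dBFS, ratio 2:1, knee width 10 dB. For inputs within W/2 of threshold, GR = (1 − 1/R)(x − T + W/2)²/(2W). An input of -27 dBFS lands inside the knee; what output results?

x − T + W/2 = -27 − (-27) + 5 = 5.
GR = (1 − 1/2) × 5² / 20 = 0.5 × 25 / 20 = 0.625 dB.
Output = -27 − 0.625 = -27.625 dBFS.

-27.625 dBFS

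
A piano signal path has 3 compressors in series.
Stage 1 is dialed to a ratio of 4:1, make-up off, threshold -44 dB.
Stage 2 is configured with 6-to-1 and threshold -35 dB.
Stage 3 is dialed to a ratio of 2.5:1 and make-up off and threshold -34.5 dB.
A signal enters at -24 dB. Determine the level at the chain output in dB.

Stage 1: -24 dB is 20 dB over -44 dB; at 4:1 that becomes 5 dB over, giving -39 dB.
Stage 2: -39 dB ≤ -35 dB, so stage 2 doesn't engage; output -39 dB.
Stage 3: -39 dB ≤ -34.5 dB, so stage 3 doesn't engage; output -39 dB.

-39 dB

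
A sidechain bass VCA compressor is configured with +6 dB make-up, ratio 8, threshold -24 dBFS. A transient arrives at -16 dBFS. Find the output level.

-17 dBFS

-16 dBFS sits 8 dB over threshold.
At 8:1 the overshoot is divided by 8, leaving 1 dB above threshold.
So the level is -24 + 1 = -23 dBFS; make-up adds 6 dB, giving -17 dBFS.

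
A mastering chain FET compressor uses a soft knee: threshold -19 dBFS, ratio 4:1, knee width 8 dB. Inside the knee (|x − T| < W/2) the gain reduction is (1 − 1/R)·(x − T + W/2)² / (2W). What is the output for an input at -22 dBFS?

x − T + W/2 = -22 − (-19) + 4 = 1.
GR = (1 − 1/4) × 1² / 16 = 0.75 × 1 / 16 = 0.046875 dB.
Output = -22 − 0.046875 = -22.046875 dBFS.

-22.046875 dBFS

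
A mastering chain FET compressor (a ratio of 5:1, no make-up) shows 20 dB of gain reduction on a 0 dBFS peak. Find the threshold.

Input is 25 dB above T (since output overshoot × R = input overshoot: (-20 − T)·5 = 0 − T gives T = -25 dBFS).
Check: -25 + (0 − (-25))/5 = -25 + 5 = -20 dBFS. ✓

-25 dBFS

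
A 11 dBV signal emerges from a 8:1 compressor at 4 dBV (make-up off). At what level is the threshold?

Input is 8 dB above T (since output overshoot × R = input overshoot: (4 − T)·8 = 11 − T gives T = 3 dBV).
Check: 3 + (11 − 3)/8 = 3 + 1 = 4 dBV. ✓

3 dBV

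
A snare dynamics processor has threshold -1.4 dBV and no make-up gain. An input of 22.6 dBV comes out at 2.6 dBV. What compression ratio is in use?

Input overshoot = 22.6 − (-1.4) = 24 dB; output overshoot = 2.6 − (-1.4) = 4 dB.
Ratio = 24 / 4 = 6.

6:1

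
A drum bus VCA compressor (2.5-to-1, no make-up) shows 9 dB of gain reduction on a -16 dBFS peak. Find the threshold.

-31 dBFS

Input is 15 dB above T (since output overshoot × R = input overshoot: (-25 − T)·2.5 = -16 − T gives T = -31 dBFS).
Check: -31 + (-16 − (-31))/2.5 = -31 + 6 = -25 dBFS. ✓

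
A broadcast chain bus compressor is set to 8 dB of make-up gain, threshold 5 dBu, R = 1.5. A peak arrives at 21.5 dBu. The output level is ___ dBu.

24 dBu

21.5 dBu sits 16.5 dB over threshold.
1.5:1 compression reduces that to 16.5/1.5 = 11 dB over.
That puts the output at 16 dBu; make-up adds 8 dB, giving 24 dBu.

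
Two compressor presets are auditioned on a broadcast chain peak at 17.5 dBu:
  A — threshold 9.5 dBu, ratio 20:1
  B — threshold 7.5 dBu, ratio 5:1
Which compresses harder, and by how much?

A: 8 dB over, compressed to 0.4 dB over, so 7.6 dB of GR.
B: 10 dB over, compressed to 2 dB over, so 8 dB of GR.
Difference: 0.4 dB in favour of B.

B, by 0.4 dB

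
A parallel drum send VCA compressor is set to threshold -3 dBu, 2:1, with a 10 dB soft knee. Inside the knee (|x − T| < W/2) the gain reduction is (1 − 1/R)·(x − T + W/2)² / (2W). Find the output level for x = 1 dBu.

-1.025 dBu

x − T + W/2 = 1 − (-3) + 5 = 9.
GR = (1 − 1/2) × 9² / 20 = 0.5 × 81 / 20 = 2.025 dB.
Output = 1 − 2.025 = -1.025 dBu.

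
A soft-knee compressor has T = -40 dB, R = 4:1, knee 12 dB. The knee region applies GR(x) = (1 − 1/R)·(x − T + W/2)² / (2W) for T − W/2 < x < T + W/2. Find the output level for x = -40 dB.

x − T + W/2 = -40 − (-40) + 6 = 6.
GR = (1 − 1/4) × 6² / 24 = 0.75 × 36 / 24 = 1.125 dB.
Output = -40 − 1.125 = -41.125 dB.

-41.125 dB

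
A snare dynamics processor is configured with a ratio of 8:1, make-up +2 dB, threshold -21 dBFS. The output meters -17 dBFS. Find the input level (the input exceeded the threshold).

Before make-up, the level was -17 − 2 = -19 dBFS.
That's 2 dB above the -21 dBFS threshold.
Before 8:1 compression the overshoot was 2 × 8 = 16 dB, so input = -21 + 16 = -5 dBFS.

-5 dBFS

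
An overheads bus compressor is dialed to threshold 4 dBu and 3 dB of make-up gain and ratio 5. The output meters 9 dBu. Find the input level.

14 dBu

Before make-up, the level was 9 − 3 = 6 dBu.
The compressed level sits 6 − 4 = 2 dB over threshold.
Undo the ratio: input overshoot = 2 × 5 = 10 dB, giving input = 14 dBu.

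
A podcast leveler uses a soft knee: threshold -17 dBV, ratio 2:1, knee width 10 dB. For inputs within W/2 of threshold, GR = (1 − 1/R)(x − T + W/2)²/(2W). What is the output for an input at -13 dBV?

x − T + W/2 = -13 − (-17) + 5 = 9.
GR = (1 − 1/2) × 9² / 20 = 0.5 × 81 / 20 = 2.025 dB.
Output = -13 − 2.025 = -15.025 dBV.

-15.025 dBV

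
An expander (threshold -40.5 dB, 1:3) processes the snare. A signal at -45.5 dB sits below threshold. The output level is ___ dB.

The input is 5 dB below the -40.5 dB threshold.
A 1:3 expander multiplies undershoot by 3: 5 × 3 = 15 dB below threshold.
Output = -40.5 − 15 = -55.5 dB.

-55.5 dB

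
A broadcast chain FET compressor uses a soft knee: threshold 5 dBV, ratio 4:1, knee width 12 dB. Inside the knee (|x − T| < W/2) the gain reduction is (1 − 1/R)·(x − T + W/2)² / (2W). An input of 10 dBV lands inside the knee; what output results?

6.21875 dBV

x − T + W/2 = 10 − 5 + 6 = 11.
GR = (1 − 1/4) × 11² / 24 = 0.75 × 121 / 24 = 3.78125 dB.
Output = 10 − 3.78125 = 6.21875 dBV.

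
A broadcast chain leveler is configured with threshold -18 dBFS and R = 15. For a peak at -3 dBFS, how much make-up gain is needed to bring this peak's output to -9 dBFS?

Without make-up, output = threshold + overshoot/15 = -18 + 1 = -17 dBFS.
Gap to target: 8 dB.

8 dB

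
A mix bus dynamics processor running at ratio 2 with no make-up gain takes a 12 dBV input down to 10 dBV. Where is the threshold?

Let T be the threshold. Output overshoot = (input overshoot)/R, so 10 − T = (12 − T)/2.
2·(10 − T) = 12 − T → 1·T = 20 − 12 = 8.
T = 8/1 = 8 dBV.

8 dBV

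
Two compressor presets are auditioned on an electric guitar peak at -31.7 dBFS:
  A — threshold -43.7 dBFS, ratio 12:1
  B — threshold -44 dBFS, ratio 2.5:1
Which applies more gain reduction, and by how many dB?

A, by 3.62 dB

A: GR = 12 − 12/12 = 11 dB.
B: GR = 12.3 − 12.3/2.5 = 7.38 dB.
A applies 3.62 dB more gain reduction.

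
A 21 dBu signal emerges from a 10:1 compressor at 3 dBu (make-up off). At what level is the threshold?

1 dBu

Let T be the threshold. Output overshoot = (input overshoot)/R, so 3 − T = (21 − T)/10.
10·(3 − T) = 21 − T → 9·T = 30 − 21 = 9.
T = 9/9 = 1 dBu.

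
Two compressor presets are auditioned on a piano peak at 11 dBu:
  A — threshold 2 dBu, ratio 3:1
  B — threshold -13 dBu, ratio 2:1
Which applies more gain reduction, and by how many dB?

A: 9 dB over, compressed to 3 dB over, so 6 dB of GR.
B: 24 dB over, compressed to 12 dB over, so 12 dB of GR.
Difference: 6 dB in favour of B.

B, by 6 dB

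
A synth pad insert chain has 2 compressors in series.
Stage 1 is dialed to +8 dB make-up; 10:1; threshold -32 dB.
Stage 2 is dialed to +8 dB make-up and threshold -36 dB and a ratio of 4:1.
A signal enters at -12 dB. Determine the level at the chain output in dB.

Stage 1: 20 dB above -32 dB, reduced 10:1 to 2 dB above → -30 dB; +8 dB make-up → -22 dB.
Stage 2: -22 dB is 14 dB over -36 dB; at 4:1 that becomes 3.5 dB over, giving -32.5 dB; +8 dB make-up → -24.5 dB.

-24.5 dB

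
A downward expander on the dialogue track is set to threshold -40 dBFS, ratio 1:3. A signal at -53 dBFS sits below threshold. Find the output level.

Below threshold, a 1:3 expander applies gain = (3−1)×(T − x) of attenuation.
(3−1) × 13 = 26 dB, so output = -53 − 26 = -79 dBFS.

-79 dBFS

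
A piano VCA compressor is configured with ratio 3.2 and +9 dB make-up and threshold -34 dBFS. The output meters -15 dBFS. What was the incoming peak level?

-2 dBFS

Remove make-up: -15 − 9 = -24 dBFS.
Post-compression overshoot = -24 − (-34) = 10 dB.
Undo the ratio: input overshoot = 10 × 3.2 = 32 dB, giving input = -2 dBFS.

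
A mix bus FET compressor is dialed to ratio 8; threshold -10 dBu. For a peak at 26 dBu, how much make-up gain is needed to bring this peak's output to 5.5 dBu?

11 dB

Overshoot 36 dB → 36/8 = 4.5 dB after compression, so the compressed level is -10 + 4.5 = -5.5 dBu.
Make-up = target − compressed = 5.5 − (-5.5) = 11 dB.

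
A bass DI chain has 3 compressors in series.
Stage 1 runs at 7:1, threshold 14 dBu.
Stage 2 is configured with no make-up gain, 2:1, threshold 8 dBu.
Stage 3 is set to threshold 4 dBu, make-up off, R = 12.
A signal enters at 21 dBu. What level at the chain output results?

4.625 dBu

Stage 1: 7 dB above 14 dBu, reduced 7:1 to 1 dB above → 15 dBu.
Stage 2: overshoot 7 dB → 7/2 = 3.5 dB → 11.5 dBu.
Stage 3: 7.5 dB above 4 dBu, reduced 12:1 to 0.625 dB above → 4.625 dBu.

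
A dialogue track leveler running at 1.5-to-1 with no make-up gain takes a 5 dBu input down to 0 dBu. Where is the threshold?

-10 dBu

Let T be the threshold. Output overshoot = (input overshoot)/R, so 0 − T = (5 − T)/1.5.
1.5·(0 − T) = 5 − T → 0.5·T = 0 − 5 = -5.
T = -5/0.5 = -10 dBu.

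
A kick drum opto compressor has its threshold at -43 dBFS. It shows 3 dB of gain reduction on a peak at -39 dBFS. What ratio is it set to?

Input overshoot = -39 − (-43) = 4 dB.
Output overshoot = 4 − 3 = 1 dB.
Ratio = input overshoot / output overshoot = 4 / 1 = 4.

4:1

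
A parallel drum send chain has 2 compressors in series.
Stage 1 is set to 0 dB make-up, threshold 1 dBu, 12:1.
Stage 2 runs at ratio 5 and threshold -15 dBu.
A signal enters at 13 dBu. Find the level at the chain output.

-11.6 dBu

Stage 1: overshoot 12 dB → 12/12 = 1 dB → 2 dBu.
Stage 2: 17 dB above -15 dBu, reduced 5:1 to 3.4 dB above → -11.6 dBu.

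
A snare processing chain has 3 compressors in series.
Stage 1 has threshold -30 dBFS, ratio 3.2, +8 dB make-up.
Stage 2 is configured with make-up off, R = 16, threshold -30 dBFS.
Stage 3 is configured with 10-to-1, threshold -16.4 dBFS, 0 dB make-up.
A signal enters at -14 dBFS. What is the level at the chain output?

Stage 1: 16 dB above -30 dBFS, reduced 3.2:1 to 5 dB above → -25 dBFS; +8 dB make-up → -17 dBFS.
Stage 2: -17 dBFS is 13 dB over -30 dBFS; at 16:1 that becomes 0.8125 dB over, giving -29.1875 dBFS.
Stage 3: below threshold (-29.1875 ≤ -16.4); passes unchanged; output -29.1875 dBFS.

-29.1875 dBFS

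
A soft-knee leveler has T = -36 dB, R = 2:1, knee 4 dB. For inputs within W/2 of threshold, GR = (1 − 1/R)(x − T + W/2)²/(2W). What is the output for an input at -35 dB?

x − T + W/2 = -35 − (-36) + 2 = 3.
GR = (1 − 1/2) × 3² / 8 = 0.5 × 9 / 8 = 0.5625 dB.
Output = -35 − 0.5625 = -35.5625 dB.

-35.5625 dB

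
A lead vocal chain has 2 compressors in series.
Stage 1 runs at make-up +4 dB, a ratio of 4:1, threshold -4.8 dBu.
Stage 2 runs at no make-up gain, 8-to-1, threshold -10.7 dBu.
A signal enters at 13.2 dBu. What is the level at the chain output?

-8.9 dBu

Stage 1: 13.2 dBu is 18 dB over -4.8 dBu; at 4:1 that becomes 4.5 dB over, giving -0.3 dBu; +4 dB make-up → 3.7 dBu.
Stage 2: overshoot 14.4 dB → 14.4/8 = 1.8 dB → -8.9 dBu.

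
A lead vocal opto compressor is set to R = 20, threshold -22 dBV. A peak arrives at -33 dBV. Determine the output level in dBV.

-33 dBV

-33 dBV is 11 dB below the -22 dBV threshold, so no gain reduction is applied.
Output = input = -33 dBV.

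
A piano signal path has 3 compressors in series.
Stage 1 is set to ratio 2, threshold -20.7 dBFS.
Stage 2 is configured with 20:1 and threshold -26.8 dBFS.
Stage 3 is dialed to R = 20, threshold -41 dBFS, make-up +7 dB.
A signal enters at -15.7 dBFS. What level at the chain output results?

Stage 1: 5 dB above -20.7 dBFS, reduced 2:1 to 2.5 dB above → -18.2 dBFS.
Stage 2: overshoot 8.6 dB → 8.6/20 = 0.43 dB → -26.37 dBFS.
Stage 3: -26.37 dBFS is 14.63 dB over -41 dBFS; at 20:1 that becomes 0.7315 dB over, giving -40.2685 dBFS; +7 dB make-up → -33.2685 dBFS.

-33.2685 dBFS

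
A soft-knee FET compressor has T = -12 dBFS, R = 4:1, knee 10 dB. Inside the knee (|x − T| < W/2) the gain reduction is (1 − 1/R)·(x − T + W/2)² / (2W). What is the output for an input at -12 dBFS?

x − T + W/2 = -12 − (-12) + 5 = 5.
GR = (1 − 1/4) × 5² / 20 = 0.75 × 25 / 20 = 0.9375 dB.
Output = -12 − 0.9375 = -12.9375 dBFS.

-12.9375 dBFS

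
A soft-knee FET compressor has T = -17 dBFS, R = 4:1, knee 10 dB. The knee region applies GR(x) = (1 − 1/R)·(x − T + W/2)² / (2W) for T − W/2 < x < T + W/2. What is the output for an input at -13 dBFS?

x − T + W/2 = -13 − (-17) + 5 = 9.
GR = (1 − 1/4) × 9² / 20 = 0.75 × 81 / 20 = 3.0375 dB.
Output = -13 − 3.0375 = -16.0375 dBFS.

-16.0375 dBFS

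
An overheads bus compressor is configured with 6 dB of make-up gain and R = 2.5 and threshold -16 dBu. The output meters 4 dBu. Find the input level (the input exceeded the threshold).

Before make-up, the level was 4 − 6 = -2 dBu.
Post-compression overshoot = -2 − (-16) = 14 dB.
Input overshoot = R × output overshoot = 35 dB → input = -16 + 35 = 19 dBu.

19 dBu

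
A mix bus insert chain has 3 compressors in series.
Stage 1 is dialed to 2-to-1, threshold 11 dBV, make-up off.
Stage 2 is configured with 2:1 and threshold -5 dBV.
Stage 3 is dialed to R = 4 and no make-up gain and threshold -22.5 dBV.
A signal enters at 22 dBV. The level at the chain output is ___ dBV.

Stage 1: 22 dBV is 11 dB over 11 dBV; at 2:1 that becomes 5.5 dB over, giving 16.5 dBV.
Stage 2: 21.5 dB above -5 dBV, reduced 2:1 to 10.75 dB above → 5.75 dBV.
Stage 3: 5.75 dBV is 28.25 dB over -22.5 dBV; at 4:1 that becomes 7.0625 dB over, giving -15.4375 dBV.

-15.4375 dBV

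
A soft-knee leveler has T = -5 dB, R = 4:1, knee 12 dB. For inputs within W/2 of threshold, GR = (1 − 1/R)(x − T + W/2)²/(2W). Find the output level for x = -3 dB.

x − T + W/2 = -3 − (-5) + 6 = 8.
GR = (1 − 1/4) × 8² / 24 = 0.75 × 64 / 24 = 2 dB.
Output = -3 − 2 = -5 dB.

-5 dB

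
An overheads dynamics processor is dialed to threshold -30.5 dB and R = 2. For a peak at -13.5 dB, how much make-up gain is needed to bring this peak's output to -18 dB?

4 dB

The peak compresses to -30.5 + 17/2 = -22 dB.
To reach -18 dB requires -18 − (-22) = 4 dB of make-up.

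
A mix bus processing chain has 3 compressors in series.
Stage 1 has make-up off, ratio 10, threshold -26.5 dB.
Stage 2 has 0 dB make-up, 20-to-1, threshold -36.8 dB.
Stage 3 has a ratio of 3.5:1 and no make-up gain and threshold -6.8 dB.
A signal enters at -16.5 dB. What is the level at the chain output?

-36.235 dB

Stage 1: -16.5 dB is 10 dB over -26.5 dB; at 10:1 that becomes 1 dB over, giving -25.5 dB.
Stage 2: 11.3 dB above -36.8 dB, reduced 20:1 to 0.565 dB above → -36.235 dB.
Stage 3: -36.235 dB is at or below the -6.8 dB threshold — no compression; output -36.235 dB.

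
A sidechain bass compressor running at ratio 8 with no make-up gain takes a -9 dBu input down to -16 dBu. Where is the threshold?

-17 dBu

Input is 8 dB above T (since output overshoot × R = input overshoot: (-16 − T)·8 = -9 − T gives T = -17 dBu).
Check: -17 + (-9 − (-17))/8 = -17 + 1 = -16 dBu. ✓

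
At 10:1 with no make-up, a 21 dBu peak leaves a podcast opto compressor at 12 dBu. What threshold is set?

Input is 10 dB above T (since output overshoot × R = input overshoot: (12 − T)·10 = 21 − T gives T = 11 dBu).
Check: 11 + (21 − 11)/10 = 11 + 1 = 12 dBu. ✓

11 dBu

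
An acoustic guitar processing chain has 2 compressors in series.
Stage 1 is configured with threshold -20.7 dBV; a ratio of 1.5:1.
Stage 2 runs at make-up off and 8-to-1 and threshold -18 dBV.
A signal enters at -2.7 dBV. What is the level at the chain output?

-16.8375 dBV

Stage 1: overshoot 18 dB → 18/1.5 = 12 dB → -8.7 dBV.
Stage 2: -8.7 dBV is 9.3 dB over -18 dBV; at 8:1 that becomes 1.1625 dB over, giving -16.8375 dBV.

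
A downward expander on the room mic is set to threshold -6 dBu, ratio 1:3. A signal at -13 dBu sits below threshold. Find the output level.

Below threshold, a 1:3 expander applies gain = (3−1)×(T − x) of attenuation.
(3−1) × 7 = 14 dB, so output = -13 − 14 = -27 dBu.

-27 dBu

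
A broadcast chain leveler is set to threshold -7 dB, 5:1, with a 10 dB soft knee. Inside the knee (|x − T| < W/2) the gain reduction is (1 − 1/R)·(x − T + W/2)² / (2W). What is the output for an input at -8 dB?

-8.64 dB

x − T + W/2 = -8 − (-7) + 5 = 4.
GR = (1 − 1/5) × 4² / 20 = 0.8 × 16 / 20 = 0.64 dB.
Output = -8 − 0.64 = -8.64 dB.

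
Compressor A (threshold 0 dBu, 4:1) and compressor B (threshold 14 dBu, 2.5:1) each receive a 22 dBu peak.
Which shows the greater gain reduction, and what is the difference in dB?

A: 22 dB over, compressed to 5.5 dB over, so 16.5 dB of GR.
B: 8 dB over, compressed to 3.2 dB over, so 4.8 dB of GR.
A applies 11.7 dB more gain reduction.

A, by 11.7 dB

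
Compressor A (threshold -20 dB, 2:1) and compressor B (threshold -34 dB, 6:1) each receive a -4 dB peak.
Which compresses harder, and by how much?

A: 16 dB over, compressed to 8 dB over, so 8 dB of GR.
B: 30 dB over, compressed to 5 dB over, so 25 dB of GR.
B reduces 17 dB more.

B, by 17 dB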